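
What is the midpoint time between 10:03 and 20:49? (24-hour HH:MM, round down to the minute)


Start time: 10:03 = 603 minutes from midnight
End time: 20:49 = 1249 minutes from midnight
Sum: 603 + 1249 = 1852
Midpoint: 1852 / 2 = 926 minutes
Convert: 926 / 60 = 15 hours, 26 minutes
Result: 15:26

15:26


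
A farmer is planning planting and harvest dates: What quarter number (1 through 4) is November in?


Month: November (month 11)
Q1: January-March (months 1-3)
Q2: April-June (months 4-6)
Q3: July-September (months 7-9)
Q4: October-December (months 10-12)
Month 11 falls in Q4

4


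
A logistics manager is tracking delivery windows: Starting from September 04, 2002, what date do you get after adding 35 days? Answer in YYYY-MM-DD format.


Start: 2002-09-04
Adding 35 days
Days remaining in September: 26
After September: 9 days still to add
October 2002 has 31 days, need 9
Result: 2002-10-09

2002-10-09


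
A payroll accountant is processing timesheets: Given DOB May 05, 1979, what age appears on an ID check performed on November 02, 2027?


Birth: 1979-05-05
Reference: 2027-11-02
Year difference: 2027 - 1979 = 48
Has birthday (05-05) occurred by 11-02? Yes
Age in full years: 48

48


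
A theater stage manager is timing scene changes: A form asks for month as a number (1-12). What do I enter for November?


Calendar month order:
10. October
11. November <--
12. December
November is month number 11

11


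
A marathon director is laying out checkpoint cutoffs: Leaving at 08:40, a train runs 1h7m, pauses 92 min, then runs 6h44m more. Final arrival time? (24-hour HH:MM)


Depart: 08:40
Leg 1: +67 min -> 09:47
Layover: +92 min -> 11:19
Leg 2: +404 min -> 18:03
Total travel: 563 minutes = 9h 23m
Arrival: 18:03

18:03


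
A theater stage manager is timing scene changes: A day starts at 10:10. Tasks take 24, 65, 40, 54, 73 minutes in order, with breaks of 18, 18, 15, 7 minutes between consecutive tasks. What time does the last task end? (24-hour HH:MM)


Start: 10:10 = 610 min from midnight
  after task 1 (24 min): 10:34
  after break (18 min): 10:52
  after task 2 (65 min): 11:57
  after break (18 min): 12:15
  after task 3 (40 min): 12:55
  after break (15 min): 13:10
  after task 4 (54 min): 14:04
  after break (7 min): 14:11
  after task 5 (73 min): 15:24
Total elapsed: 314 minutes
End time: 15:24

15:24


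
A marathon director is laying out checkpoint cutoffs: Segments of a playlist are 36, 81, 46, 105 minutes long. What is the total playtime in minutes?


Durations: 36, 81, 46, 105
Running sum: 36
+ 81 = 117
+ 46 = 163
+ 105 = 268
Total duration: 268 minutes
That is 4 hours and 28 minutes

268


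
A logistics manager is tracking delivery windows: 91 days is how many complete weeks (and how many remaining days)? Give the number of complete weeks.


Total days: 91
Days per week: 7
Division: 91 / 7 = 13 remainder 0
Complete weeks: 13
Remaining days: 0

13


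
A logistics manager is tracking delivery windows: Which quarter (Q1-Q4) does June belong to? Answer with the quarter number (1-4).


Month: June (month 6)
Q1: January-March (months 1-3)
Q2: April-June (months 4-6)
Q3: July-September (months 7-9)
Q4: October-December (months 10-12)
Month 6 falls in Q2

2


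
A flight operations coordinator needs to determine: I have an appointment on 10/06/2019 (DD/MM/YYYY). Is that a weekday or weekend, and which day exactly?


Date: 2019-06-10
January 1, 2019 is a Tuesday
Day of year: 161
Offset from Jan 1: 160 days
160 mod 7 = 6
Result: Monday

Monday


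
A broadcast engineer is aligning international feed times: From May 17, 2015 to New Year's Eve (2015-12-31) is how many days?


Start: May 17, 2015
End: December 31, 2015
Days left in May: 14
June: 30
July: 31
August: 31
September: 30
... plus remaining months
Sum of remaining months: 214
Total: 14 + 214 = 228

228


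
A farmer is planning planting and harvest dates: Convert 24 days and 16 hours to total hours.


Days: 24
Extra hours: 16
Hours per day: 24
Days to hours: 24 x 24 = 576
Total: 576 + 16 = 592

592


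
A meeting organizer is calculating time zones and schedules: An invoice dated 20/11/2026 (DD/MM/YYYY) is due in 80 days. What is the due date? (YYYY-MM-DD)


Start: 2026-11-20
Adding 80 days
Days remaining in November: 10
After November: 70 days still to add
December 2026: 31 days, 39 remaining
January 2027: 31 days, 8 remaining
February 2027 has 28 days, need 8
Result: 2027-02-08

2027-02-08


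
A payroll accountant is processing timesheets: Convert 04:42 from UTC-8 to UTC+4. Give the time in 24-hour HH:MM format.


Local time: 04:42 at UTC-8 (offset -8h)
Target zone: UTC+4 (offset 4h)
Difference: 4 - (-8) = 12 hours
Calculation: 4 + (12) = 16
Result: 16:42

16:42


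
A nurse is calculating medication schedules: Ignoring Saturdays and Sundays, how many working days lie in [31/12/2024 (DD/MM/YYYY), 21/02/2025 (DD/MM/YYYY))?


Start: 2024-12-31 (Tuesday)
End (exclusive): 2025-02-21 (Friday)
Total calendar days: 52
Full weeks: 52 // 7 = 7 -> 35 weekdays
Remaining 3 days starting on Tuesday:
  Tue(w), Wed(w), Thu(w) -> 3 weekdays
Total business days: 35 + 3 = 38

38


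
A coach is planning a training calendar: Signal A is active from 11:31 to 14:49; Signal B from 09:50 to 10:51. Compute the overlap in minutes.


Interval A: [691, 889] minutes from midnight
Interval B: [590, 651] minutes from midnight
Overlap start = max(691, 590) = 691
Overlap end = min(889, 651) = 651
End <= start, so the intervals do not overlap: 0 minutes

0


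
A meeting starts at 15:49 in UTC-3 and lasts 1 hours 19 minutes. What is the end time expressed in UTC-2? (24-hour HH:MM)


Start: 15:49 in UTC-3
Step 1 - add duration:
  minutes: 49 + 19 = 68 (carry 1h)
  hours: 15 + 1 + 1 = 17
  end in UTC-3: 17:08
Step 2 - convert UTC-3 -> UTC-2:
  offset difference: -2 - (-3) = 1 hours
  17 + (1) = 18 -> mod 24 = 18
Result: 18:08 in UTC-2

18:08


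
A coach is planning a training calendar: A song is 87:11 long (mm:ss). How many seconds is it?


Minutes: 87
Extra seconds: 11
Seconds per minute: 60
Minutes to seconds: 87 x 60 = 5220
Total: 5220 + 11 = 5231

5231


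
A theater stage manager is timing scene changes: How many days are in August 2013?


Month: August
Year: 2013
August is a 31-day month
Total: 31 days

31


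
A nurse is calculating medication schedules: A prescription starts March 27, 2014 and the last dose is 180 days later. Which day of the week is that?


Start: 2014-03-27 (Thursday)
Step 1 - find target date: add 180 days
  2014-03-27 + 180 days = 2014-09-23
Step 2 - day of week:
  180 mod 7 = 5
  Thursday + 5 days -> Tuesday
Result: Tuesday (2014-09-23)

Tuesday


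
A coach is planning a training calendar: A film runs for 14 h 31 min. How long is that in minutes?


Hours: 14
Minutes: 31
Convert hours to minutes: 14 x 60 = 840
Add remaining minutes: 840 + 31 = 871

871


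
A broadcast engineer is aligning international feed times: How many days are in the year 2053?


Year: 2053
Check leap year rules:
Divisible by 4? No
2053 is not a leap year
Days: 365

365


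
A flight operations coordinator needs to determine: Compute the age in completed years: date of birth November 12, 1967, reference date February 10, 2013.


Birth: 1967-11-12
Reference: 2013-02-10
Year difference: 2013 - 1967 = 46
Has birthday (11-12) occurred by 02-10? No
Birthday not yet reached this year -> subtract 1
Age in full years: 45

45


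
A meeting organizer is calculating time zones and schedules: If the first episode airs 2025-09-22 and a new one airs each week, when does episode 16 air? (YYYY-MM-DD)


First occurrence: 2025-09-22 (occurrence 1)
Each occurrence is 7 days after the previous.
Occurrence 16 is 15 weeks after the first.
15 weeks = 105 days
2025-09-22 + 105 days = 2026-01-05

2026-01-05


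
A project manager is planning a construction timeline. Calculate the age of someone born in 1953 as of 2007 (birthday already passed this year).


Birth year: 1953
Current year: 2007
Age = current year - birth year
Age = 2007 - 1953 = 54

54


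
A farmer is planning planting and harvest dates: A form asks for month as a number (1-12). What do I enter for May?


Calendar month order:
4. April
5. May <--
6. June
May is month number 5

5


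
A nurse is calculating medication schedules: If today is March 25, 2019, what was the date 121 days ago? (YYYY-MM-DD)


Start: 2019-03-25
Subtracting 121 days
Days already passed in March: 25
After going back through March: 96 more days to subtract
February 2019: 28 days, 68 remaining
January 2019: 31 days, 37 remaining
December 2018: 31 days, 6 remaining
November 2018 has 30 days, need 6
Result: 2018-11-24

2018-11-24


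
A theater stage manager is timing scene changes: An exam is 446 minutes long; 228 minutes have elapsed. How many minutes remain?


Total budget: 446 minutes
Time used: 228 minutes
Remaining: 446 - 228 = 218 minutes
Percent used: 51.1%
Percent remaining: 48.9%

218


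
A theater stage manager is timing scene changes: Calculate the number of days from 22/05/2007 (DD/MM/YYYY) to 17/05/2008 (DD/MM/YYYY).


Start date: 2007-05-22
End date: 2008-05-17
May 2007: +10 days
Jun 2007: +30 days
Jul 2007: +31 days
... (10 more months)
Total: 361 days

361


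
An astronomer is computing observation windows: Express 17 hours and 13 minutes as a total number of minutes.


Hours: 17
Extra minutes: 13
Minutes per hour: 60
Hours to minutes: 17 x 60 = 1020
Total: 1020 + 13 = 1033

1033


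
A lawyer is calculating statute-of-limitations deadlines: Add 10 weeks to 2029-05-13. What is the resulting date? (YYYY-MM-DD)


Start: 2029-05-13
Weeks to add: 10
Convert to days: 10 x 7 = 70 days
Add 70 days to 2029-05-13
Result: 2029-07-22

2029-07-22


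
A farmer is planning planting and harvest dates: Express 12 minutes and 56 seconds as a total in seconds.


Minutes: 12
Seconds: 56
Convert minutes to seconds: 12 x 60 = 720
Add remaining seconds: 720 + 56 = 776

776


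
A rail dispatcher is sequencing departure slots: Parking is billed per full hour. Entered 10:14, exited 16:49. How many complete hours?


Start: 10:14
End: 16:49
Hour difference: 16 - 10 = 6 hours
Minute difference: 49 - 14 = 35 minutes
Total minutes: 395
Complete hours: 395 / 60 = 6 (remainder 35)

6


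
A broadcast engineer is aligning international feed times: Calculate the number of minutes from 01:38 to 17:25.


Start time: 01:38 = 98 minutes from midnight
End time: 17:25 = 1045 minutes from midnight
Difference: 1045 - 98 = 947 minutes
That is 15 hours and 47 minutes

947


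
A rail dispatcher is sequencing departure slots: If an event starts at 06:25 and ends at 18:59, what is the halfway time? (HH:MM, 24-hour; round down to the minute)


Start time: 06:25 = 385 minutes from midnight
End time: 18:59 = 1139 minutes from midnight
Sum: 385 + 1139 = 1524
Midpoint: 1524 / 2 = 762 minutes
Convert: 762 / 60 = 12 hours, 42 minutes
Result: 12:42

12:42


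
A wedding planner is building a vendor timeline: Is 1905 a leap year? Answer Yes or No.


Year: 1905
Divisible by 4? 1905 / 4 = 476.25 -> No
Not divisible by 4, so NOT a leap year

No


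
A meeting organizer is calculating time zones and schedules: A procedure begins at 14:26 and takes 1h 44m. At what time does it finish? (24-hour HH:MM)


Start time: 14:26
Adding: 1 hours 44 minutes
Minutes: 26 + 44 = 70
Minute overflow: 70 >= 60, so carry 1 hour, minutes = 10
Hours: 14 + 1 + 1 = 16
Result: 16:10

16:10


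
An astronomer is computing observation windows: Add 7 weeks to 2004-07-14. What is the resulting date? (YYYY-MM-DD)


Start: 2004-07-14
Weeks to add: 7
Convert to days: 7 x 7 = 49 days
Add 49 days to 2004-07-14
Result: 2004-09-01

2004-09-01


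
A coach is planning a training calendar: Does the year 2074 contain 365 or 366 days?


Year: 2074
Check leap year rules:
Divisible by 4? No
2074 is not a leap year
Days: 365

365


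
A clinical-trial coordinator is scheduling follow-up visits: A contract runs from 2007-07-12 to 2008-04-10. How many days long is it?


Start date: 2007-07-12
End date: 2008-04-10
Jul 2007: +20 days
Aug 2007: +31 days
Sep 2007: +30 days
... (7 more months)
Total: 273 days

273


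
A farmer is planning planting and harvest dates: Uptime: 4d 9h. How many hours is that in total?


Days: 4
Extra hours: 9
Hours per day: 24
Days to hours: 4 x 24 = 96
Total: 96 + 9 = 105

105


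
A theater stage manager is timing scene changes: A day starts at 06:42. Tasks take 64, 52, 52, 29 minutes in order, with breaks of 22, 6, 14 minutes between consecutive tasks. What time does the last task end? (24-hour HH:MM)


Start: 06:42 = 402 min from midnight
  after task 1 (64 min): 07:46
  after break (22 min): 08:08
  after task 2 (52 min): 09:00
  after break (6 min): 09:06
  after task 3 (52 min): 09:58
  after break (14 min): 10:12
  after task 4 (29 min): 10:41
Total elapsed: 239 minutes
End time: 10:41

10:41


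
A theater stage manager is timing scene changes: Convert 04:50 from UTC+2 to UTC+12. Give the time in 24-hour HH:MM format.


Local time: 04:50 at UTC+2 (offset 2h)
Target zone: UTC+12 (offset 12h)
Difference: 12 - (2) = 10 hours
Calculation: 4 + (10) = 14
Result: 14:50

14:50


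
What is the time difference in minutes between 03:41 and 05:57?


Start time: 03:41 = 221 minutes from midnight
End time: 05:57 = 357 minutes from midnight
Difference: 357 - 221 = 136 minutes
That is 2 hours and 16 minutes

136


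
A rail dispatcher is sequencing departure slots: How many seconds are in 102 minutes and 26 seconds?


Minutes: 102
Extra seconds: 26
Seconds per minute: 60
Minutes to seconds: 102 x 60 = 6120
Total: 6120 + 26 = 6146

6146


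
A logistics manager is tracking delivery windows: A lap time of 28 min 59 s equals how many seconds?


Minutes: 28
Seconds: 59
Convert minutes to seconds: 28 x 60 = 1680
Add remaining seconds: 1680 + 59 = 1739

1739


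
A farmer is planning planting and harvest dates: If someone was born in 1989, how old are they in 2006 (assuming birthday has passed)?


Birth year: 1989
Current year: 2006
Age = current year - birth year
Age = 2006 - 1989 = 17

17


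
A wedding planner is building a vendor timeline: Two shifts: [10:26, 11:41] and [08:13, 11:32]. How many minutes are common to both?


Interval A: [626, 701] minutes from midnight
Interval B: [493, 692] minutes from midnight
Overlap start = max(626, 493) = 626
Overlap end = min(701, 692) = 692
Overlap = 692 - 626 = 66 minutes

66


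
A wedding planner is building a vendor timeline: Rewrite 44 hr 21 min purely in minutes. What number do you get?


Hours: 44
Extra minutes: 21
Minutes per hour: 60
Hours to minutes: 44 x 60 = 2640
Total: 2640 + 21 = 2661

2661


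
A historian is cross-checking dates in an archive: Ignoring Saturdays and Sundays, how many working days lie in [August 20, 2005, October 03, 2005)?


Start: 2005-08-20 (Saturday)
End (exclusive): 2005-10-03 (Monday)
Total calendar days: 44
Full weeks: 44 // 7 = 6 -> 30 weekdays
Remaining 2 days starting on Saturday:
  Sat(-), Sun(-) -> 0 weekdays
Total business days: 30 + 0 = 30

30


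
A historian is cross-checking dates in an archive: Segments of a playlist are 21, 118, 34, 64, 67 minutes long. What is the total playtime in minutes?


Durations: 21, 118, 34, 64, 67
Running sum: 21
+ 118 = 139
+ 34 = 173
+ 64 = 237
+ 67 = 304
Total duration: 304 minutes
That is 5 hours and 4 minutes

304


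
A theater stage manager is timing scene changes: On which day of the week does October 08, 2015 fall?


Date: 2015-10-08
January 1, 2015 is a Thursday
Day of year: 281
Offset from Jan 1: 280 days
280 mod 7 = 0
Result: Thursday

Thursday


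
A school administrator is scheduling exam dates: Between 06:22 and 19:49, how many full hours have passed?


Start: 06:22
End: 19:49
Hour difference: 19 - 6 = 13 hours
Minute difference: 49 - 22 = 27 minutes
Total minutes: 807
Complete hours: 807 / 60 = 13 (remainder 27)

13


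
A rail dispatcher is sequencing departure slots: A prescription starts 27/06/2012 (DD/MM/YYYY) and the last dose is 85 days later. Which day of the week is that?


Start: 2012-06-27 (Wednesday)
Step 1 - find target date: add 85 days
  2012-06-27 + 85 days = 2012-09-20
Step 2 - day of week:
  85 mod 7 = 1
  Wednesday + 1 days -> Thursday
Result: Thursday (2012-09-20)

Thursday


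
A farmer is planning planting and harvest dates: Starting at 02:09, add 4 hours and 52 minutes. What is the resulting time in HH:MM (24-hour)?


Start time: 02:09
Adding: 4 hours 52 minutes
Minutes: 9 + 52 = 61
Minute overflow: 61 >= 60, so carry 1 hour, minutes = 1
Hours: 2 + 4 + 1 = 7
Result: 07:01

07:01


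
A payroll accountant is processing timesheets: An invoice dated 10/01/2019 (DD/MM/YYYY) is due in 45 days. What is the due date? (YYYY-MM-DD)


Start: 2019-01-10
Adding 45 days
Days remaining in January: 21
After January: 24 days still to add
February 2019 has 28 days, need 24
Result: 2019-02-24

2019-02-24


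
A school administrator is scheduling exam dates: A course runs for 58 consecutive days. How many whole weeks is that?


Total days: 58
Days per week: 7
Division: 58 / 7 = 8 remainder 2
Complete weeks: 8
Remaining days: 2

8


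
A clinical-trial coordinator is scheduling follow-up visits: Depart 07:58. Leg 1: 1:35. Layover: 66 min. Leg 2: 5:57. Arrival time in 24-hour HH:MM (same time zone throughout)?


Depart: 07:58
Leg 1: +95 min -> 09:33
Layover: +66 min -> 10:39
Leg 2: +357 min -> 16:36
Total travel: 518 minutes = 8h 38m
Arrival: 16:36

16:36


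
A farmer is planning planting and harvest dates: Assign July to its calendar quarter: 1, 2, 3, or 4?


Month: July (month 7)
Q1: January-March (months 1-3)
Q2: April-June (months 4-6)
Q3: July-September (months 7-9)
Q4: October-December (months 10-12)
Month 7 falls in Q3

3


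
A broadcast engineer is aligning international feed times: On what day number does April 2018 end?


Month: April
Year: 2018
April is a 30-day month
Total: 30 days

30


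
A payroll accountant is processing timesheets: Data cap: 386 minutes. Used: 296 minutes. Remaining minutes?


Total budget: 386 minutes
Time used: 296 minutes
Remaining: 386 - 296 = 90 minutes
Percent used: 76.7%
Percent remaining: 23.3%

90


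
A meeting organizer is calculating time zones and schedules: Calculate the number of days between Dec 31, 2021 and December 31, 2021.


Start: December 31, 2021
End: December 31, 2021
Days left in December: 0
Total: 0 days

0


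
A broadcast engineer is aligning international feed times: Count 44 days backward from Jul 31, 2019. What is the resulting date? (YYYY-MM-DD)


Start: 2019-07-31
Subtracting 44 days
Days already passed in July: 31
After going back through July: 13 more days to subtract
June 2019 has 30 days, need 13
Result: 2019-06-17

2019-06-17


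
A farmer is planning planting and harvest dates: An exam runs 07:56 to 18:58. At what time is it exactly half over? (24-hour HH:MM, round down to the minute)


Start time: 07:56 = 476 minutes from midnight
End time: 18:58 = 1138 minutes from midnight
Sum: 476 + 1138 = 1614
Midpoint: 1614 / 2 = 807 minutes
Convert: 807 / 60 = 13 hours, 27 minutes
Result: 13:27

13:27


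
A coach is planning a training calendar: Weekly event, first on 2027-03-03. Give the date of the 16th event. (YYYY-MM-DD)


First occurrence: 2027-03-03 (occurrence 1)
Each occurrence is 7 days after the previous.
Occurrence 16 is 15 weeks after the first.
15 weeks = 105 days
2027-03-03 + 105 days = 2027-06-16

2027-06-16


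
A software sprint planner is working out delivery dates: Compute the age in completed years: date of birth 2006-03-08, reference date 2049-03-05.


Birth: 2006-03-08
Reference: 2049-03-05
Year difference: 2049 - 2006 = 43
Has birthday (03-08) occurred by 03-05? No
Birthday not yet reached this year -> subtract 1
Age in full years: 42

42


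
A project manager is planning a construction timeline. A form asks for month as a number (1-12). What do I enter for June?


Calendar month order:
5. May
6. June <--
7. July
June is month number 6

6


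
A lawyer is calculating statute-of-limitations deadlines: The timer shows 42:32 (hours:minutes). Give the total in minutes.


Hours: 42
Minutes: 32
Convert hours to minutes: 42 x 60 = 2520
Add remaining minutes: 2520 + 32 = 2552

2552


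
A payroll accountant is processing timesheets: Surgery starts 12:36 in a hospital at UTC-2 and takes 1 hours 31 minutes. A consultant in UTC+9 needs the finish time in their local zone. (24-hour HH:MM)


Start: 12:36 in UTC-2
Step 1 - add duration:
  minutes: 36 + 31 = 67 (carry 1h)
  hours: 12 + 1 + 1 = 14
  end in UTC-2: 14:07
Step 2 - convert UTC-2 -> UTC+9:
  offset difference: 9 - (-2) = 11 hours
  14 + (11) = 25 -> mod 24 = 1
Result: 01:07 in UTC+9

01:07


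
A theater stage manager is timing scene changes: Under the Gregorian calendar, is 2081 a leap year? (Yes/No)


Year: 2081
Divisible by 4? 2081 / 4 = 520.25 -> No
Not divisible by 4, so NOT a leap year

No


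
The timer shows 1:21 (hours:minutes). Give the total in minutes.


Hours: 1
Minutes: 21
Convert hours to minutes: 1 x 60 = 60
Add remaining minutes: 60 + 21 = 81

81


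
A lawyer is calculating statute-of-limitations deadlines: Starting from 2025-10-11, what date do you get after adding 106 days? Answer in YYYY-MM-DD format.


Start: 2025-10-11
Adding 106 days
Days remaining in October: 20
After October: 86 days still to add
November 2025: 30 days, 56 remaining
December 2025: 31 days, 25 remaining
January 2026 has 31 days, need 25
Result: 2026-01-25

2026-01-25


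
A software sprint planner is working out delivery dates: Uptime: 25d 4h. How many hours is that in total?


Days: 25
Extra hours: 4
Hours per day: 24
Days to hours: 25 x 24 = 600
Total: 600 + 4 = 604

604


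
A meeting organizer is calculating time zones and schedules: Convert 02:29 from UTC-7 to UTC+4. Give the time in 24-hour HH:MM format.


Local time: 02:29 at UTC-7 (offset -7h)
Target zone: UTC+4 (offset 4h)
Difference: 4 - (-7) = 11 hours
Calculation: 2 + (11) = 13
Result: 13:29

13:29


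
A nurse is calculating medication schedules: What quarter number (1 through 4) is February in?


Month: February (month 2)
Q1: January-March (months 1-3)
Q2: April-June (months 4-6)
Q3: July-September (months 7-9)
Q4: October-December (months 10-12)
Month 2 falls in Q1

1


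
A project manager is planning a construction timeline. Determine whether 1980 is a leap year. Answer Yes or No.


Year: 1980
Divisible by 4? 1980 / 4 = 495.0 -> Yes
Divisible by 100? 1980 / 100 = 19.8 -> No
Divisible by 4 but not 100, so it IS a leap year

Yes


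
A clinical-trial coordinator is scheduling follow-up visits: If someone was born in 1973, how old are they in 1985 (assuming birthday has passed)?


Birth year: 1973
Current year: 1985
Age = current year - birth year
Age = 1985 - 1973 = 12

12


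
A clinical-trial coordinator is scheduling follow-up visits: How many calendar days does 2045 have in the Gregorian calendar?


Year: 2045
Check leap year rules:
Divisible by 4? No
2045 is not a leap year
Days: 365

365


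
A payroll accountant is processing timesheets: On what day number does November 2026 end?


Month: November
Year: 2026
November is a 30-day month
Total: 30 days

30


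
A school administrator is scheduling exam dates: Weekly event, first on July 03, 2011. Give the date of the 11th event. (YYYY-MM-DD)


First occurrence: 2011-07-03 (occurrence 1)
Each occurrence is 7 days after the previous.
Occurrence 11 is 10 weeks after the first.
10 weeks = 70 days
2011-07-03 + 70 days = 2011-09-11

2011-09-11


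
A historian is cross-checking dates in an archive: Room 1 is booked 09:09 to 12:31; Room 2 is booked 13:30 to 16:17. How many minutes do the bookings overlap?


Interval A: [549, 751] minutes from midnight
Interval B: [810, 977] minutes from midnight
Overlap start = max(549, 810) = 810
Overlap end = min(751, 977) = 751
End <= start, so the intervals do not overlap: 0 minutes

0


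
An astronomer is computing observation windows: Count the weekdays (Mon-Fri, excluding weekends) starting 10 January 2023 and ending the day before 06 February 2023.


Start: 2023-01-10 (Tuesday)
End (exclusive): 2023-02-06 (Monday)
Total calendar days: 27
Full weeks: 27 // 7 = 3 -> 15 weekdays
Remaining 6 days starting on Tuesday:
  Tue(w), Wed(w), Thu(w), Fri(w), Sat(-), Sun(-) -> 4 weekdays
Total business days: 15 + 4 = 19

19


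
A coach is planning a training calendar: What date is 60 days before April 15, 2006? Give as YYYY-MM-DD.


Start: 2006-04-15
Subtracting 60 days
Days already passed in April: 15
After going back through April: 45 more days to subtract
March 2006: 31 days, 14 remaining
February 2006 has 28 days, need 14
Result: 2006-02-14

2006-02-14


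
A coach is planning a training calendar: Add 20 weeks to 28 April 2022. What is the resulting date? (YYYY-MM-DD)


Start: 2022-04-28
Weeks to add: 20
Convert to days: 20 x 7 = 140 days
Add 140 days to 2022-04-28
Result: 2022-09-15

2022-09-15


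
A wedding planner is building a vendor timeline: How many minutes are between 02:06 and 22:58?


Start time: 02:06 = 126 minutes from midnight
End time: 22:58 = 1378 minutes from midnight
Difference: 1378 - 126 = 1252 minutes
That is 20 hours and 52 minutes

1252


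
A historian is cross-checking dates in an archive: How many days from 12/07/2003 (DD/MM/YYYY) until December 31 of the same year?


Start: July 12, 2003
End: December 31, 2003
Days left in July: 19
August: 31
September: 30
October: 31
November: 30
... plus remaining months
Sum of remaining months: 153
Total: 19 + 153 = 172

172


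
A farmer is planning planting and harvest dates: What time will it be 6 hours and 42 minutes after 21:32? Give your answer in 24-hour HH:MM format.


Start time: 21:32
Adding: 6 hours 42 minutes
Minutes: 32 + 42 = 74
Minute overflow: 74 >= 60, so carry 1 hour, minutes = 14
Hours: 21 + 6 + 1 = 28
Hour wraparound: 28 mod 24 = 4
Result: 04:14

04:14


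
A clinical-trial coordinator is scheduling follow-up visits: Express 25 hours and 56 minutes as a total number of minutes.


Hours: 25
Extra minutes: 56
Minutes per hour: 60
Hours to minutes: 25 x 60 = 1500
Total: 1500 + 56 = 1556

1556


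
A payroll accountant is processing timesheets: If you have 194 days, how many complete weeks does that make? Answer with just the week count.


Total days: 194
Days per week: 7
Division: 194 / 7 = 27 remainder 5
Complete weeks: 27
Remaining days: 5

27


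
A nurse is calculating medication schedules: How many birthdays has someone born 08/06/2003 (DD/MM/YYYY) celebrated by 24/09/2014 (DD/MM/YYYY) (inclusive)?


Birth: 2003-06-08
Reference: 2014-09-24
Year difference: 2014 - 2003 = 11
Has birthday (06-08) occurred by 09-24? Yes
Age in full years: 11

11


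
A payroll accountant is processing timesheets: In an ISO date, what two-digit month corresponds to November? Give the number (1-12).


Calendar month order:
10. October
11. November <--
12. December
November is month number 11

11


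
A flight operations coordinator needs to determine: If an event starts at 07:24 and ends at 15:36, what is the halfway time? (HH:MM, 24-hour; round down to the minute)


Start time: 07:24 = 444 minutes from midnight
End time: 15:36 = 936 minutes from midnight
Sum: 444 + 936 = 1380
Midpoint: 1380 / 2 = 690 minutes
Convert: 690 / 60 = 11 hours, 30 minutes
Result: 11:30

11:30


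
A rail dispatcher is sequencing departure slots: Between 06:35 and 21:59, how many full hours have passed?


Start: 06:35
End: 21:59
Hour difference: 21 - 6 = 15 hours
Minute difference: 59 - 35 = 24 minutes
Total minutes: 924
Complete hours: 924 / 60 = 15 (remainder 24)

15


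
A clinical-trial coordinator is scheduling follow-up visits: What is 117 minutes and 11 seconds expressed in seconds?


Minutes: 117
Extra seconds: 11
Seconds per minute: 60
Minutes to seconds: 117 x 60 = 7020
Total: 7020 + 11 = 7031

7031


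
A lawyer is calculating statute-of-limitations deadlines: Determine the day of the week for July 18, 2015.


Date: 2015-07-18
January 1, 2015 is a Thursday
Day of year: 199
Offset from Jan 1: 198 days
198 mod 7 = 2
Result: Saturday

Saturday


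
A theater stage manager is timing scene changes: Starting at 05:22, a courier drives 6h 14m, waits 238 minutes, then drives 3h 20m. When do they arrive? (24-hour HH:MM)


Depart: 05:22
Leg 1: +374 min -> 11:36
Layover: +238 min -> 15:34
Leg 2: +200 min -> 18:54
Total travel: 812 minutes = 13h 32m
Arrival: 18:54

18:54


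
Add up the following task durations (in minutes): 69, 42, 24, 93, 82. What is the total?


Durations: 69, 42, 24, 93, 82
Running sum: 69
+ 42 = 111
+ 24 = 135
+ 93 = 228
+ 82 = 310
Total duration: 310 minutes
That is 5 hours and 10 minutes

310


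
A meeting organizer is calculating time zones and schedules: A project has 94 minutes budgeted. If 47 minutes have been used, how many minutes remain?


Total budget: 94 minutes
Time used: 47 minutes
Remaining: 94 - 47 = 47 minutes
Percent used: 50.0%
Percent remaining: 50.0%

47


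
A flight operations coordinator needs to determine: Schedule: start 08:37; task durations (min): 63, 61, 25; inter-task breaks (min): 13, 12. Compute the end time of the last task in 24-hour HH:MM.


Start: 08:37 = 517 min from midnight
  after task 1 (63 min): 09:40
  after break (13 min): 09:53
  after task 2 (61 min): 10:54
  after break (12 min): 11:06
  after task 3 (25 min): 11:31
Total elapsed: 174 minutes
End time: 11:31

11:31


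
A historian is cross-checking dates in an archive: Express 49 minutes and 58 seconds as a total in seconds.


Minutes: 49
Seconds: 58
Convert minutes to seconds: 49 x 60 = 2940
Add remaining seconds: 2940 + 58 = 2998

2998


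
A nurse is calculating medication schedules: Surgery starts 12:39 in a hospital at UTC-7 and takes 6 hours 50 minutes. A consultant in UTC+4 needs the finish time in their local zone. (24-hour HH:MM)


Start: 12:39 in UTC-7
Step 1 - add duration:
  minutes: 39 + 50 = 89 (carry 1h)
  hours: 12 + 6 + 1 = 19
  end in UTC-7: 19:29
Step 2 - convert UTC-7 -> UTC+4:
  offset difference: 4 - (-7) = 11 hours
  19 + (11) = 30 -> mod 24 = 6
Result: 06:29 in UTC+4

06:29


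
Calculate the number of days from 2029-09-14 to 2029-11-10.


Start date: 2029-09-14
End date: 2029-11-10
Sep 2029: +17 days
Oct 2029: +31 days
Nov 2029: +9 days
Total: 57 days

57


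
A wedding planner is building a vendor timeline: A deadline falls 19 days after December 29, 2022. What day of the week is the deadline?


Start: 2022-12-29 (Thursday)
Step 1 - find target date: add 19 days
  2022-12-29 + 19 days = 2023-01-17
Step 2 - day of week:
  19 mod 7 = 5
  Thursday + 5 days -> Tuesday
Result: Tuesday (2023-01-17)

Tuesday


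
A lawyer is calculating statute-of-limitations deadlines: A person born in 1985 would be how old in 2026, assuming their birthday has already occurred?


Birth year: 1985
Current year: 2026
Age = current year - birth year
Age = 2026 - 1985 = 41

41


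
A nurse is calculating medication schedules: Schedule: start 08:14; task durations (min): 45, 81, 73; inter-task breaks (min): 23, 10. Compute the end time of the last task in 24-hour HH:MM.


Start: 08:14 = 494 min from midnight
  after task 1 (45 min): 08:59
  after break (23 min): 09:22
  after task 2 (81 min): 10:43
  after break (10 min): 10:53
  after task 3 (73 min): 12:06
Total elapsed: 232 minutes
End time: 12:06

12:06


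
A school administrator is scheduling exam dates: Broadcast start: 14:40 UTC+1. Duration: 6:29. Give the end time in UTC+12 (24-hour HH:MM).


Start: 14:40 in UTC+1
Step 1 - add duration:
  minutes: 40 + 29 = 69 (carry 1h)
  hours: 14 + 6 + 1 = 21
  end in UTC+1: 21:09
Step 2 - convert UTC+1 -> UTC+12:
  offset difference: 12 - (1) = 11 hours
  21 + (11) = 32 -> mod 24 = 8
Result: 08:09 in UTC+12

08:09


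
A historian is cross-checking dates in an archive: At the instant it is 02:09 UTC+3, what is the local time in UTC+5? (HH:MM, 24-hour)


Local time: 02:09 at UTC+3 (offset 3h)
Target zone: UTC+5 (offset 5h)
Difference: 5 - (3) = 2 hours
Calculation: 2 + (2) = 4
Result: 04:09

04:09


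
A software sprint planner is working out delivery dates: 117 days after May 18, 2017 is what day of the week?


Start: 2017-05-18 (Thursday)
Step 1 - find target date: add 117 days
  2017-05-18 + 117 days = 2017-09-12
Step 2 - day of week:
  117 mod 7 = 5
  Thursday + 5 days -> Tuesday
Result: Tuesday (2017-09-12)

Tuesday


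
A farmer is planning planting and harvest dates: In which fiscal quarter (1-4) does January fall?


Month: January (month 1)
Q1: January-March (months 1-3)
Q2: April-June (months 4-6)
Q3: July-September (months 7-9)
Q4: October-December (months 10-12)
Month 1 falls in Q1

1


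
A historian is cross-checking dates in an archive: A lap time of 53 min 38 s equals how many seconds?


Minutes: 53
Seconds: 38
Convert minutes to seconds: 53 x 60 = 3180
Add remaining seconds: 3180 + 38 = 3218

3218


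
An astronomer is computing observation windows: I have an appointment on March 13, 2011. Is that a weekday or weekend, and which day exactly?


Date: 2011-03-13
January 1, 2011 is a Saturday
Day of year: 72
Offset from Jan 1: 71 days
71 mod 7 = 1
Result: Sunday

Sunday


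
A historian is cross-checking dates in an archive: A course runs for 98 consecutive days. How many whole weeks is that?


Total days: 98
Days per week: 7
Division: 98 / 7 = 14 remainder 0
Complete weeks: 14
Remaining days: 0

14


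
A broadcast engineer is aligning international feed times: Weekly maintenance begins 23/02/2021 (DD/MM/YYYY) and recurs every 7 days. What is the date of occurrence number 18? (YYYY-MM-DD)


First occurrence: 2021-02-23 (occurrence 1)
Each occurrence is 7 days after the previous.
Occurrence 18 is 17 weeks after the first.
17 weeks = 119 days
2021-02-23 + 119 days = 2021-06-22

2021-06-22


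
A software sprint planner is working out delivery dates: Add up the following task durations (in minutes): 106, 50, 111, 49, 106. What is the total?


Durations: 106, 50, 111, 49, 106
Running sum: 106
+ 50 = 156
+ 111 = 267
+ 49 = 316
+ 106 = 422
Total duration: 422 minutes
That is 7 hours and 2 minutes

422


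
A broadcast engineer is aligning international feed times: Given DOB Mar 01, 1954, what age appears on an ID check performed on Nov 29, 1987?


Birth: 1954-03-01
Reference: 1987-11-29
Year difference: 1987 - 1954 = 33
Has birthday (03-01) occurred by 11-29? Yes
Age in full years: 33

33


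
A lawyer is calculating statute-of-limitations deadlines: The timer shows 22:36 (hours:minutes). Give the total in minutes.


Hours: 22
Minutes: 36
Convert hours to minutes: 22 x 60 = 1320
Add remaining minutes: 1320 + 36 = 1356

1356


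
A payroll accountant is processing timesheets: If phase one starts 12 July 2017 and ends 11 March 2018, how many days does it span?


Start date: 2017-07-12
End date: 2018-03-11
Jul 2017: +20 days
Aug 2017: +31 days
Sep 2017: +30 days
... (6 more months)
Total: 242 days

242


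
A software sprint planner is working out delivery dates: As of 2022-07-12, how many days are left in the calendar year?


Start: July 12, 2022
End: December 31, 2022
Days left in July: 19
August: 31
September: 30
October: 31
November: 30
... plus remaining months
Sum of remaining months: 153
Total: 19 + 153 = 172

172


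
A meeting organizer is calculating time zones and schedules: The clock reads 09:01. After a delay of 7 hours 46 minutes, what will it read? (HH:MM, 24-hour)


Start time: 09:01
Adding: 7 hours 46 minutes
Minutes: 1 + 46 = 47
Hours: 9 + 7 + 0 = 16
Result: 16:47

16:47


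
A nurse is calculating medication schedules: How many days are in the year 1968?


Year: 1968
Check leap year rules:
Divisible by 4? Yes
Divisible by 100? No
1968 is a leap year
Days: 366

366


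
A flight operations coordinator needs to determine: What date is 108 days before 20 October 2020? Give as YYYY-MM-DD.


Start: 2020-10-20
Subtracting 108 days
Days already passed in October: 20
After going back through October: 88 more days to subtract
September 2020: 30 days, 58 remaining
August 2020: 31 days, 27 remaining
July 2020 has 31 days, need 27
Result: 2020-07-04

2020-07-04


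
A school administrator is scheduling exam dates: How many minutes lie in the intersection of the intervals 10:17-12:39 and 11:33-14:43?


Interval A: [617, 759] minutes from midnight
Interval B: [693, 883] minutes from midnight
Overlap start = max(617, 693) = 693
Overlap end = min(759, 883) = 759
Overlap = 759 - 693 = 66 minutes

66


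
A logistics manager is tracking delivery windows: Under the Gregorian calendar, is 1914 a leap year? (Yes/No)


Year: 1914
Divisible by 4? 1914 / 4 = 478.5 -> No
Not divisible by 4, so NOT a leap year

No


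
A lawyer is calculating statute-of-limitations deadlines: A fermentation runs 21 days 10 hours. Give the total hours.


Days: 21
Extra hours: 10
Hours per day: 24
Days to hours: 21 x 24 = 504
Total: 504 + 10 = 514

514


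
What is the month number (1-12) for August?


Calendar month order:
7. July
8. August <--
9. September
August is month number 8

8


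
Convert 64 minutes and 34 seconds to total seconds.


Minutes: 64
Extra seconds: 34
Seconds per minute: 60
Minutes to seconds: 64 x 60 = 3840
Total: 3840 + 34 = 3874

3874


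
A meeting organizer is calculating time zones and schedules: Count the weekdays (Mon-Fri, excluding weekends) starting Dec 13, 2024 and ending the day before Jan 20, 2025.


Start: 2024-12-13 (Friday)
End (exclusive): 2025-01-20 (Monday)
Total calendar days: 38
Full weeks: 38 // 7 = 5 -> 25 weekdays
Remaining 3 days starting on Friday:
  Fri(w), Sat(-), Sun(-) -> 1 weekdays
Total business days: 25 + 1 = 26

26


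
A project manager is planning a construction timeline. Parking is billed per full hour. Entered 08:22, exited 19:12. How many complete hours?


Start: 08:22
End: 19:12
Hour difference: 19 - 8 = 11 hours
Minute difference: 12 - 22 = -10 minutes
Total minutes: 650
Complete hours: 650 / 60 = 10 (remainder 50)

10


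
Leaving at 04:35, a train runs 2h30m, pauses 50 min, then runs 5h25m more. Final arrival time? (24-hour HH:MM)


Depart: 04:35
Leg 1: +150 min -> 07:05
Layover: +50 min -> 07:55
Leg 2: +325 min -> 13:20
Total travel: 525 minutes = 8h 45m
Arrival: 13:20

13:20


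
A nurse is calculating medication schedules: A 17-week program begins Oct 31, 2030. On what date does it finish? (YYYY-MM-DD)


Start: 2030-10-31
Weeks to add: 17
Convert to days: 17 x 7 = 119 days
Add 119 days to 2030-10-31
Result: 2031-02-27

2031-02-27


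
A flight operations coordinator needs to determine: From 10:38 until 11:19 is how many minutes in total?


Start time: 10:38 = 638 minutes from midnight
End time: 11:19 = 679 minutes from midnight
Difference: 679 - 638 = 41 minutes
That is 0 hours and 41 minutes

41


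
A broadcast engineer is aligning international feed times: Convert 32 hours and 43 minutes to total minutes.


Hours: 32
Extra minutes: 43
Minutes per hour: 60
Hours to minutes: 32 x 60 = 1920
Total: 1920 + 43 = 1963

1963


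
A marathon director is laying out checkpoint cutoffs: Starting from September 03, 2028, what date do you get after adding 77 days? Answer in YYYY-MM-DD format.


Start: 2028-09-03
Adding 77 days
Days remaining in September: 27
After September: 50 days still to add
October 2028: 31 days, 19 remaining
November 2028 has 30 days, need 19
Result: 2028-11-19

2028-11-19
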